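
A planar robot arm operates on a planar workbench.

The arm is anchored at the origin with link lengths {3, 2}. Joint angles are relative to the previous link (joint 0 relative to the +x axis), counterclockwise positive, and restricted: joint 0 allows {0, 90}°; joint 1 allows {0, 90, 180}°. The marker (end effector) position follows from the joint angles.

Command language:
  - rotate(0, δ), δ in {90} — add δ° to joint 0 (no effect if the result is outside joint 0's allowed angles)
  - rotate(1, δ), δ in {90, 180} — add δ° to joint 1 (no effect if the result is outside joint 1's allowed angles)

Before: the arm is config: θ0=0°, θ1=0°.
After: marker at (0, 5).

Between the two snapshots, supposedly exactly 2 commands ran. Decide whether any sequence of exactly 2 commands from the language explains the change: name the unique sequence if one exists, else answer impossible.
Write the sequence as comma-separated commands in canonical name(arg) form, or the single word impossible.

rotate(0, 90), rotate(0, 90)

start: config: θ0=0°, θ1=0°
[1] after rotate(0, 90): config: θ0=90°, θ1=0°
[2] after rotate(0, 90): config: θ0=90°, θ1=0°
uniquely the one of 9 2-step routes that fits.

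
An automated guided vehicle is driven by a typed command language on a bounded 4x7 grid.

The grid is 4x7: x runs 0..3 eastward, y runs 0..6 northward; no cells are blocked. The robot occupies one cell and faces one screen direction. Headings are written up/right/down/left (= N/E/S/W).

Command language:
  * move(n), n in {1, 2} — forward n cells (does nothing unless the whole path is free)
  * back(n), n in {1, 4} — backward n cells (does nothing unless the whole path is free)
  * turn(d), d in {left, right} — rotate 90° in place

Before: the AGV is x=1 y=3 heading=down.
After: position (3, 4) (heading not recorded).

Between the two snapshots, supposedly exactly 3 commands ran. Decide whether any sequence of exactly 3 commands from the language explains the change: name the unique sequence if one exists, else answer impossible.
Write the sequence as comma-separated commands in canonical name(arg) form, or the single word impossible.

back(1), turn(left), move(2)

key: order matters: swapping back(1) and move(2) lands elsewhere
start: x=1 y=3 heading=down
1. back(1) → x=1 y=4 heading=down
2. turn(left) → x=1 y=4 heading=right
3. move(2) → x=3 y=4 heading=right
no rival 3-sequence matches.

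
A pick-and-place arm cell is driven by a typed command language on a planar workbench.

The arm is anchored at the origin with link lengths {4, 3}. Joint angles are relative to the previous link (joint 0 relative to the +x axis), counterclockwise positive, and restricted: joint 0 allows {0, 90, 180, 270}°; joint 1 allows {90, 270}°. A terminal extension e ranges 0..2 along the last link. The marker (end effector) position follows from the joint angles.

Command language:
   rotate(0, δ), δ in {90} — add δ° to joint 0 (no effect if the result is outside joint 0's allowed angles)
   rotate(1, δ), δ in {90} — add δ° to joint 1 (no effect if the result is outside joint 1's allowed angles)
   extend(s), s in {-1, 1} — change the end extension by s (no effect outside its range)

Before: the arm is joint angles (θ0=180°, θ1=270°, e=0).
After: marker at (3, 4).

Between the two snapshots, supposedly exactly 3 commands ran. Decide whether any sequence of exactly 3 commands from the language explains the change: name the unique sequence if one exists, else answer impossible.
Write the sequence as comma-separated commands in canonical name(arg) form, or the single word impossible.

initial: joint angles (θ0=180°, θ1=270°, e=0)
1. rotate(0, 90) → joint angles (θ0=270°, θ1=270°, e=0)
2. rotate(0, 90) → joint angles (θ0=0°, θ1=270°, e=0)
3. rotate(0, 90) → joint angles (θ0=90°, θ1=270°, e=0)
no rival 3-sequence matches.

rotate(0, 90), rotate(0, 90), rotate(0, 90)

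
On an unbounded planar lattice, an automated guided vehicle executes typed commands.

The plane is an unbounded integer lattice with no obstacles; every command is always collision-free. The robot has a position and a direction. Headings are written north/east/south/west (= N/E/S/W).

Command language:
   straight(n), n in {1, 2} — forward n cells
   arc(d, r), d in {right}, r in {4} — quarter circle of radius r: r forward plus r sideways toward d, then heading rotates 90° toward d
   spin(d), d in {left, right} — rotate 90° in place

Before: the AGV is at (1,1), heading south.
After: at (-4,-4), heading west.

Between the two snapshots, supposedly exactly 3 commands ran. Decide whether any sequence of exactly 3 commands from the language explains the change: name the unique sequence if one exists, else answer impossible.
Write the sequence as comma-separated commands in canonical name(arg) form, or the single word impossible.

key: position moved to (-4,-4) AND the heading swung to W — translation plus rotation needed
initial: at (1,1), heading south
step 1 (straight(1)): at (1,0), heading south
step 2 (arc(right, 4)): at (-3,-4), heading west
step 3 (straight(1)): at (-4,-4), heading west
uniquely the one of 125 3-step routes that fits.

straight(1), arc(right, 4), straight(1)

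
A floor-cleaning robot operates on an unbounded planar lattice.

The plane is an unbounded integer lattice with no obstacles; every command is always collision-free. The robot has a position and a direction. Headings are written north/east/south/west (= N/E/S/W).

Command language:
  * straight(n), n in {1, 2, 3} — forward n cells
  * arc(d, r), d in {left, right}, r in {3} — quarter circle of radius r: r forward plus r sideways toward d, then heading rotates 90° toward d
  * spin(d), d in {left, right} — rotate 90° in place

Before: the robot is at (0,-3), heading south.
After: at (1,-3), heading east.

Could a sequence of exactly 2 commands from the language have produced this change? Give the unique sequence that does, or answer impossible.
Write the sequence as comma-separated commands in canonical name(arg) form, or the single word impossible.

spin(left), straight(1)

key: position moved to (1,-3) AND the heading swung to E — translation plus rotation needed
from: at (0,-3), heading south
step 1 (spin(left)): at (0,-3), heading east
step 2 (straight(1)): at (1,-3), heading east
all 49 alternatives checked — unique.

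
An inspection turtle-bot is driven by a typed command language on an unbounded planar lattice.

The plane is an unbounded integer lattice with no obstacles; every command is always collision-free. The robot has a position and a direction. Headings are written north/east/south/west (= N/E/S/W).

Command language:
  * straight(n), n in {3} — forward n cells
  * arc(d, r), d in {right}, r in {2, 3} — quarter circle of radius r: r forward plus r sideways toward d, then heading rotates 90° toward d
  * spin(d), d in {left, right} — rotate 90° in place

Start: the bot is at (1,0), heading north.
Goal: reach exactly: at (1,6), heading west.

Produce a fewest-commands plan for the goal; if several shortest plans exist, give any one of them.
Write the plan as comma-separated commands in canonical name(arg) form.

straight(3), straight(3), spin(left)

t0: at (1,0), heading north
[1] after straight(3): at (1,3), heading north
[2] after straight(3): at (1,6), heading north
[3] after spin(left): at (1,6), heading west
shorter routes all fall short; 3 is best.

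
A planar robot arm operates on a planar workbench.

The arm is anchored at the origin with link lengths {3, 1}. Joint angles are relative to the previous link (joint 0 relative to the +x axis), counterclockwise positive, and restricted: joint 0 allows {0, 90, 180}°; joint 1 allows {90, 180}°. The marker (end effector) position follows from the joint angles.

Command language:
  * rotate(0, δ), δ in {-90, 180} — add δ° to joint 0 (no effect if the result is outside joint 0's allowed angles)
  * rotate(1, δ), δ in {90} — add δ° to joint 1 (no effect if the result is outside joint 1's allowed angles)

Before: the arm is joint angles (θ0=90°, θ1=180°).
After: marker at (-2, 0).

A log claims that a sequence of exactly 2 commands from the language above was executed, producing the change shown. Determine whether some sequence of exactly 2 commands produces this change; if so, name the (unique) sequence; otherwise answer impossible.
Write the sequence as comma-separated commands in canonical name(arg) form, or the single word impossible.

rotate(0, -90), rotate(0, 180)

key: order matters: swapping rotate(0, -90) and rotate(0, 180) lands elsewhere
initial: joint angles (θ0=90°, θ1=180°)
t=1 rotate(0, -90) ⇒ joint angles (θ0=0°, θ1=180°)
t=2 rotate(0, 180) ⇒ joint angles (θ0=180°, θ1=180°)
no other 2-command option fits: unique.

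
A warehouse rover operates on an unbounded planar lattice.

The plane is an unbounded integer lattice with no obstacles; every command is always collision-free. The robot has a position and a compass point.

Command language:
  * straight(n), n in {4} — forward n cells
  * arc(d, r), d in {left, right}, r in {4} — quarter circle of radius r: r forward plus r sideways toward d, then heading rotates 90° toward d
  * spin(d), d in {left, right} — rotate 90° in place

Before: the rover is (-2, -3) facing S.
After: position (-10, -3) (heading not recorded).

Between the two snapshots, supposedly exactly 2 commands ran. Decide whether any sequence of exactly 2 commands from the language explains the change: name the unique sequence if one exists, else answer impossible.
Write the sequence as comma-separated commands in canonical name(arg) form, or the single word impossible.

from: (-2, -3) facing S
step 1 (arc(right, 4)): (-6, -7) facing W
step 2 (arc(right, 4)): (-10, -3) facing N
all 25 alternatives checked — unique.

arc(right, 4), arc(right, 4)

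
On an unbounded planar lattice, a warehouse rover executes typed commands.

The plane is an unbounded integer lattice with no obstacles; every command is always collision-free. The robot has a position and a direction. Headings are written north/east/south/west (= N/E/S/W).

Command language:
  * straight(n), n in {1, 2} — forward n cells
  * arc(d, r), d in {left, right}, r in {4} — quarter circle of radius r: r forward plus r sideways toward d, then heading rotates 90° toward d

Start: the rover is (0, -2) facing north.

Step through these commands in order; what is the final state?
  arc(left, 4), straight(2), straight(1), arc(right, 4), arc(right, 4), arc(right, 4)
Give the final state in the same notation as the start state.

start: (0, -2) facing north
[1] after arc(left, 4): (-4, 2) facing west
[2] after straight(2): (-6, 2) facing west
[3] after straight(1): (-7, 2) facing west
[4] after arc(right, 4): (-11, 6) facing north
[5] after arc(right, 4): (-7, 10) facing east
[6] after arc(right, 4): (-3, 6) facing south

(-3, 6) facing south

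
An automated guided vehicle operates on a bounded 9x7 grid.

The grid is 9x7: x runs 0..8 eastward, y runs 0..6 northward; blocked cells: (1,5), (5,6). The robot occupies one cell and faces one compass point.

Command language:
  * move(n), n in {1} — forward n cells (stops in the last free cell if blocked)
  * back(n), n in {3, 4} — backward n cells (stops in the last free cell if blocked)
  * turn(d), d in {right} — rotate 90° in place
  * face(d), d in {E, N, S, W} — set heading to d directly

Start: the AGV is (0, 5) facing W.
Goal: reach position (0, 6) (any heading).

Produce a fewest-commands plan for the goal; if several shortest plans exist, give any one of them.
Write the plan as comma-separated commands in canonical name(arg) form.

turn(right), move(1)

from: (0, 5) facing W
t=1 turn(right) ⇒ (0, 5) facing N
t=2 move(1) ⇒ (0, 6) facing N
no 1-step plan works, so 2 is optimal.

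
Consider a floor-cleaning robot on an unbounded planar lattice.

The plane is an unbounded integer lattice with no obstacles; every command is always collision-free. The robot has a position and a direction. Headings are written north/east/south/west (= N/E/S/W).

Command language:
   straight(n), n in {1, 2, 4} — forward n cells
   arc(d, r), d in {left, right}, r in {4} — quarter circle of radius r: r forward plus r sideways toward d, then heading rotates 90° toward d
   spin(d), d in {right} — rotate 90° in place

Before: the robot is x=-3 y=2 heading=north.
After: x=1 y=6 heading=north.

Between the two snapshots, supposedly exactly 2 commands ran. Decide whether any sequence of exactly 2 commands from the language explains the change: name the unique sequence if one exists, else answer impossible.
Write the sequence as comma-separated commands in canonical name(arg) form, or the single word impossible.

spin(right), arc(left, 4)

key: still facing N at the end — net rotation zero over 2 steps
initial: x=-3 y=2 heading=north
1. spin(right) → x=-3 y=2 heading=east
2. arc(left, 4) → x=1 y=6 heading=north
no other 2-command option fits: unique.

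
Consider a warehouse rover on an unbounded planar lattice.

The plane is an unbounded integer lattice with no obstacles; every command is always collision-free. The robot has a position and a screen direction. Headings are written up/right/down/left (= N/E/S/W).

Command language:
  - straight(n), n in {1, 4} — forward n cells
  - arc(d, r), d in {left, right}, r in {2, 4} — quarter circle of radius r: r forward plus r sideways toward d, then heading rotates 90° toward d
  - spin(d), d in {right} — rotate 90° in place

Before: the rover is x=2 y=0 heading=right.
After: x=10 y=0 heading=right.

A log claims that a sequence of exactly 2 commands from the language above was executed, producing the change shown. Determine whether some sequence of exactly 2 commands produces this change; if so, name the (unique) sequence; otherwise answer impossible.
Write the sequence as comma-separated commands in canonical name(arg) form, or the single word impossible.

straight(4), straight(4)

key: heading stays E — no command in the sequence turns
from: x=2 y=0 heading=right
step 1 (straight(4)): x=6 y=0 heading=right
step 2 (straight(4)): x=10 y=0 heading=right
no other 2-command option fits: unique.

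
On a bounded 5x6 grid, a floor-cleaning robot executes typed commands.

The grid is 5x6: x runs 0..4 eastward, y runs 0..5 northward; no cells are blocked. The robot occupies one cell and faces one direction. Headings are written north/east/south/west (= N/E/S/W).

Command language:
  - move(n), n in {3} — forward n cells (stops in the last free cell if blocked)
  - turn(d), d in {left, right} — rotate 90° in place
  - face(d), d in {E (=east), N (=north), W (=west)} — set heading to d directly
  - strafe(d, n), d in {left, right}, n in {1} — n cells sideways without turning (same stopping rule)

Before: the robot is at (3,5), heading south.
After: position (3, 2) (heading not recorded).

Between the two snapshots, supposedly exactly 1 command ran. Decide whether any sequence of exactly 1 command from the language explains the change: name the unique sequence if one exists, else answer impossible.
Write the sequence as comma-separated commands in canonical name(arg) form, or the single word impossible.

initial: at (3,5), heading south
1. move(3) → at (3,2), heading south
all 8 alternatives checked — unique.

move(3)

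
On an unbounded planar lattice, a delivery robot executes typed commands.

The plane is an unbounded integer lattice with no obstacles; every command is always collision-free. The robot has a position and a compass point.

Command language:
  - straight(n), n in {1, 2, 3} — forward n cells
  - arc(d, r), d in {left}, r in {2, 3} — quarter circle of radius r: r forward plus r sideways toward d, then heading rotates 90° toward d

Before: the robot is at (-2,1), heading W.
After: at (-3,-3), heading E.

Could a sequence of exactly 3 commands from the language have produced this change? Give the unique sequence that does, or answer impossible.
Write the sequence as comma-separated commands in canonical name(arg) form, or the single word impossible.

straight(1), arc(left, 2), arc(left, 2)

key: position moved to (-3,-3) AND the heading swung to E — translation plus rotation needed
from: at (-2,1), heading W
[1] after straight(1): at (-3,1), heading W
[2] after arc(left, 2): at (-5,-1), heading S
[3] after arc(left, 2): at (-3,-3), heading E
no other 3-command option fits: unique.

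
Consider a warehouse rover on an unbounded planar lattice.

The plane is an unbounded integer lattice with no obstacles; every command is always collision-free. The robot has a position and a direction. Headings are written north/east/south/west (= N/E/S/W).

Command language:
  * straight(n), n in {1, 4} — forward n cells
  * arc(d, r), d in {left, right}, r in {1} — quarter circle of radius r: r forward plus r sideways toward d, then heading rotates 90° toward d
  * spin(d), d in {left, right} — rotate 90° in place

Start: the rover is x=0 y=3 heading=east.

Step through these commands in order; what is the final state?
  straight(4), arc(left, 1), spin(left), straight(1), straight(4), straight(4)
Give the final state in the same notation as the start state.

initial: x=0 y=3 heading=east
1. straight(4) → x=4 y=3 heading=east
2. arc(left, 1) → x=5 y=4 heading=north
3. spin(left) → x=5 y=4 heading=west
4. straight(1) → x=4 y=4 heading=west
5. straight(4) → x=0 y=4 heading=west
6. straight(4) → x=-4 y=4 heading=west

x=-4 y=4 heading=west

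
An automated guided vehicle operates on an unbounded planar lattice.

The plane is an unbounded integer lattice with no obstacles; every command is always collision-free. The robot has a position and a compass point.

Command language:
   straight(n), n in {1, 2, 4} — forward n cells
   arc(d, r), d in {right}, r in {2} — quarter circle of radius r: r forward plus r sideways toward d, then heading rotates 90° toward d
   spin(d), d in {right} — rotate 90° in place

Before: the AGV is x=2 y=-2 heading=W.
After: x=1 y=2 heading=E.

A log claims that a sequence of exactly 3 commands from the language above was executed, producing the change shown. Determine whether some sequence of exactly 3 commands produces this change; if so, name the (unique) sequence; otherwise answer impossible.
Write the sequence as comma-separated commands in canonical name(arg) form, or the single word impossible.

straight(1), arc(right, 2), arc(right, 2)

key: cell and facing (now E) both changed — the 3 commands mix motion and turning
from: x=2 y=-2 heading=W
1. straight(1) → x=1 y=-2 heading=W
2. arc(right, 2) → x=-1 y=0 heading=N
3. arc(right, 2) → x=1 y=2 heading=E
uniquely the one of 125 3-step routes that fits.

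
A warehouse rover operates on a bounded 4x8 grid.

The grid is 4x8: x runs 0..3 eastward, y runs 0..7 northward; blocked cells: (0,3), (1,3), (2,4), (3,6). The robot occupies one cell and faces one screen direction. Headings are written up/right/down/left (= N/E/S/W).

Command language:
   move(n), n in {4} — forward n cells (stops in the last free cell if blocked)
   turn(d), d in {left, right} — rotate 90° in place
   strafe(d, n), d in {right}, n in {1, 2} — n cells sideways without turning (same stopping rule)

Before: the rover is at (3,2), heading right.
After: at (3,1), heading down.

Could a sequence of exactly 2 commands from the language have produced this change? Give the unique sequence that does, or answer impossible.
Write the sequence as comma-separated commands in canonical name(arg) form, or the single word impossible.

key: order matters: swapping strafe(right, 1) and turn(right) lands elsewhere
begin: at (3,2), heading right
1. strafe(right, 1) → at (3,1), heading right
2. turn(right) → at (3,1), heading down
uniquely the one of 25 2-step routes that fits.

strafe(right, 1), turn(right)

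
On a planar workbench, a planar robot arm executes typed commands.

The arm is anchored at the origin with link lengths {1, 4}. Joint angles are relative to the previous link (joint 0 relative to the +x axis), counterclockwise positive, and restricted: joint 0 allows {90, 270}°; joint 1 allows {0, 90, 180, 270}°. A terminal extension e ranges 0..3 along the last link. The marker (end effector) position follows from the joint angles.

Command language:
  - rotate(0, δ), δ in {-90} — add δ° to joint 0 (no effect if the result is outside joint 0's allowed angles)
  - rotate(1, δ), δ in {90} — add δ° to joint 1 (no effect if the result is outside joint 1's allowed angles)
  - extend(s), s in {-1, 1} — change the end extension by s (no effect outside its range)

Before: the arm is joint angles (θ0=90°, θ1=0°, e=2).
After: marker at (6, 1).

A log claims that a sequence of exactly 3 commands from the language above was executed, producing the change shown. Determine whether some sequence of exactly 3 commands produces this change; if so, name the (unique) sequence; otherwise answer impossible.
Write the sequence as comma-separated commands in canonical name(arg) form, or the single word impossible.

rotate(1, 90), rotate(1, 90), rotate(1, 90)

start: joint angles (θ0=90°, θ1=0°, e=2)
step 1 (rotate(1, 90)): joint angles (θ0=90°, θ1=90°, e=2)
step 2 (rotate(1, 90)): joint angles (θ0=90°, θ1=180°, e=2)
step 3 (rotate(1, 90)): joint angles (θ0=90°, θ1=270°, e=2)
no rival 3-sequence matches.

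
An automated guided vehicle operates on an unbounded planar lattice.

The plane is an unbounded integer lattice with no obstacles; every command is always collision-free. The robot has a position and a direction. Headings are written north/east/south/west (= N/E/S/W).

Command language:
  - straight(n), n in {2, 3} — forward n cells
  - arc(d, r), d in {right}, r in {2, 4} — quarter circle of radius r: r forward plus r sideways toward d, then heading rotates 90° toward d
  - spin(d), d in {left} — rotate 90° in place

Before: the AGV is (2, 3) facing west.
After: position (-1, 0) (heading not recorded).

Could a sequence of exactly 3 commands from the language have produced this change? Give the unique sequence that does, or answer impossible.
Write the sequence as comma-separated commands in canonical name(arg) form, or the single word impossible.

initial: (2, 3) facing west
step 1 (straight(3)): (-1, 3) facing west
step 2 (spin(left)): (-1, 3) facing south
step 3 (straight(3)): (-1, 0) facing south
uniquely the one of 125 3-step routes that fits.

straight(3), spin(left), straight(3)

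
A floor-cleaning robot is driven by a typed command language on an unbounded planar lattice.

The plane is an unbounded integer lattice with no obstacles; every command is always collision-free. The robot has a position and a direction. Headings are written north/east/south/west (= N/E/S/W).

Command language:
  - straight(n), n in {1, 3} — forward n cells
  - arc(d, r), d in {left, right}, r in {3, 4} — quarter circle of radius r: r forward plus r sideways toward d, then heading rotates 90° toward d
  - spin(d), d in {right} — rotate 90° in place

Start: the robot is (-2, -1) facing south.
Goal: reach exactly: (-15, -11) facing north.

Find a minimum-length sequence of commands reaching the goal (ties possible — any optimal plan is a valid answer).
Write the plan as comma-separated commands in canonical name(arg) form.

straight(3), arc(right, 3), arc(left, 4), arc(right, 3), arc(right, 3)

from: (-2, -1) facing south
[1] after straight(3): (-2, -4) facing south
[2] after arc(right, 3): (-5, -7) facing west
[3] after arc(left, 4): (-9, -11) facing south
[4] after arc(right, 3): (-12, -14) facing west
[5] after arc(right, 3): (-15, -11) facing north
no 4-step plan works, so 5 is optimal.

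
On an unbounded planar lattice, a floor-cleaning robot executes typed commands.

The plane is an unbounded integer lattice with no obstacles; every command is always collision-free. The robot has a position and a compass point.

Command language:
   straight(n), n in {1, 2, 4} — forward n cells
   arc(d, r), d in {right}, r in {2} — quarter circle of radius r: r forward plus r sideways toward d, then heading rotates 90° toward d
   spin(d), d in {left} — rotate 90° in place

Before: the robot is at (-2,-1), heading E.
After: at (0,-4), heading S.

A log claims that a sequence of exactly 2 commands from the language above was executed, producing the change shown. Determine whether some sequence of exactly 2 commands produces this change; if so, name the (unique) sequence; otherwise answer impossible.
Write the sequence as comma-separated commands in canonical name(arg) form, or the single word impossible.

key: order matters: swapping arc(right, 2) and straight(1) lands elsewhere
begin: at (-2,-1), heading E
1. arc(right, 2) → at (0,-3), heading S
2. straight(1) → at (0,-4), heading S
no rival 2-sequence matches.

arc(right, 2), straight(1)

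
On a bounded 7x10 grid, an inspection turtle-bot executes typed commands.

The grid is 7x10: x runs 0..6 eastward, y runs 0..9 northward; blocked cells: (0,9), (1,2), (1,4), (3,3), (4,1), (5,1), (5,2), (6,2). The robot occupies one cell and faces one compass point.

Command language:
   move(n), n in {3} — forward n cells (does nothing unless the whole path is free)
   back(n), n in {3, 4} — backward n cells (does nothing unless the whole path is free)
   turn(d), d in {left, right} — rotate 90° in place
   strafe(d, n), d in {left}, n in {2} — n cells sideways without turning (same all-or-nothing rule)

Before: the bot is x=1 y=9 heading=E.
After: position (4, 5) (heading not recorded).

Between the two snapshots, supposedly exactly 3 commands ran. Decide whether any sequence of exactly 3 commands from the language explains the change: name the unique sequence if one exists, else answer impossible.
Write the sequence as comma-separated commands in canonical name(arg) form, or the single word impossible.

move(3), turn(left), back(4)

key: running back(4) before move(3) would end elsewhere — order is forced
from: x=1 y=9 heading=E
1. move(3) → x=4 y=9 heading=E
2. turn(left) → x=4 y=9 heading=N
3. back(4) → x=4 y=5 heading=N
no other 3-command option fits: unique.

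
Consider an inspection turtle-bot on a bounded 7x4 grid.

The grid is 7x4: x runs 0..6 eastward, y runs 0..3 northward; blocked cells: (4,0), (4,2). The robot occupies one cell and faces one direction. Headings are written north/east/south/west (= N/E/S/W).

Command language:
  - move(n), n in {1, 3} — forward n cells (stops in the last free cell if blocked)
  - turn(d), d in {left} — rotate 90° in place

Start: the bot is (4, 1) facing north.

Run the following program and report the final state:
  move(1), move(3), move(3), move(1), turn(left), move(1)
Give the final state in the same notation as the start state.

from: (4, 1) facing north
[1] after move(1): (4, 1) facing north
[2] after move(3): (4, 1) facing north
[3] after move(3): (4, 1) facing north
[4] after move(1): (4, 1) facing north
[5] after turn(left): (4, 1) facing west
[6] after move(1): (3, 1) facing west

(3, 1) facing west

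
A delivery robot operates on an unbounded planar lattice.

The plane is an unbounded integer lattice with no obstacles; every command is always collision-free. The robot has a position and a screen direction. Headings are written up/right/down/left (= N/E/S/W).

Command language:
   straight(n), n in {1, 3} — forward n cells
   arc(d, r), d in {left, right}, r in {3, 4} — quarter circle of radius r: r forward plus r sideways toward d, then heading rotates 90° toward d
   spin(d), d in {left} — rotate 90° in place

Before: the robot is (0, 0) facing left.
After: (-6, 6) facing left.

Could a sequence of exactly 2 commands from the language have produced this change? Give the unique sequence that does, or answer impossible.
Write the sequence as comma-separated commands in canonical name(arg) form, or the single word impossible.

arc(right, 3), arc(left, 3)

key: running arc(left, 3) before arc(right, 3) would end elsewhere — order is forced
start: (0, 0) facing left
1. arc(right, 3) → (-3, 3) facing up
2. arc(left, 3) → (-6, 6) facing left
no other 2-command option fits: unique.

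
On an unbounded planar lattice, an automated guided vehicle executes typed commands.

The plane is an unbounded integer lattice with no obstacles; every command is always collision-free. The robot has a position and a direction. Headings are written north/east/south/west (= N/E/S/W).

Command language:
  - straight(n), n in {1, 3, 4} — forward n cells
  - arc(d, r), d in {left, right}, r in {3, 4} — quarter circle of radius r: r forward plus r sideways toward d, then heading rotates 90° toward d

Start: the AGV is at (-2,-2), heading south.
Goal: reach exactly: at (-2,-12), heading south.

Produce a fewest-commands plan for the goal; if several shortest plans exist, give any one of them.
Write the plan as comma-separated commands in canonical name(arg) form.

initial: at (-2,-2), heading south
1. straight(4) → at (-2,-6), heading south
2. straight(3) → at (-2,-9), heading south
3. straight(3) → at (-2,-12), heading south
minimal: 3 command(s), checked below 3.

straight(4), straight(3), straight(3)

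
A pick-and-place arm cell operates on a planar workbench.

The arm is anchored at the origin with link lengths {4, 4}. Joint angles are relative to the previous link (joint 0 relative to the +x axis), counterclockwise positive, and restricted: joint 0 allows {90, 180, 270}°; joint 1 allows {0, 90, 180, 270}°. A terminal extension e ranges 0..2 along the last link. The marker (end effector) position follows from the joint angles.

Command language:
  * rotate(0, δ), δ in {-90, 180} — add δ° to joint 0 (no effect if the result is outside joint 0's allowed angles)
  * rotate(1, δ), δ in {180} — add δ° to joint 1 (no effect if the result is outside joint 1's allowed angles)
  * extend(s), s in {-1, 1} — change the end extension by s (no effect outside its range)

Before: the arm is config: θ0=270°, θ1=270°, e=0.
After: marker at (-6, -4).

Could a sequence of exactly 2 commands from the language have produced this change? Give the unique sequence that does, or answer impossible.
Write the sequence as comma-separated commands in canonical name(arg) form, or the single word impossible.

from: config: θ0=270°, θ1=270°, e=0
step 1 (extend(1)): config: θ0=270°, θ1=270°, e=1
step 2 (extend(1)): config: θ0=270°, θ1=270°, e=2
all 25 alternatives checked — unique.

extend(1), extend(1)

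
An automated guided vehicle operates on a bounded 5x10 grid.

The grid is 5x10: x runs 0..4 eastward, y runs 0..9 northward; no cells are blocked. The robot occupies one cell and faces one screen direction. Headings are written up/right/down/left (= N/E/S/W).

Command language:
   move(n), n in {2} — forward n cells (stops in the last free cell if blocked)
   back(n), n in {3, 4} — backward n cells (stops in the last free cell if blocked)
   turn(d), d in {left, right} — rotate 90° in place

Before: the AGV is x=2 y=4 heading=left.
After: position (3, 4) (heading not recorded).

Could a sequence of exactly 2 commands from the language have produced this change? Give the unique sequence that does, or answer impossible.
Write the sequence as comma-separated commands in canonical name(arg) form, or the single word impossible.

key: running back(3) before move(2) would end elsewhere — order is forced
begin: x=2 y=4 heading=left
1. move(2) → x=0 y=4 heading=left
2. back(3) → x=3 y=4 heading=left
no rival 2-sequence matches.

move(2), back(3)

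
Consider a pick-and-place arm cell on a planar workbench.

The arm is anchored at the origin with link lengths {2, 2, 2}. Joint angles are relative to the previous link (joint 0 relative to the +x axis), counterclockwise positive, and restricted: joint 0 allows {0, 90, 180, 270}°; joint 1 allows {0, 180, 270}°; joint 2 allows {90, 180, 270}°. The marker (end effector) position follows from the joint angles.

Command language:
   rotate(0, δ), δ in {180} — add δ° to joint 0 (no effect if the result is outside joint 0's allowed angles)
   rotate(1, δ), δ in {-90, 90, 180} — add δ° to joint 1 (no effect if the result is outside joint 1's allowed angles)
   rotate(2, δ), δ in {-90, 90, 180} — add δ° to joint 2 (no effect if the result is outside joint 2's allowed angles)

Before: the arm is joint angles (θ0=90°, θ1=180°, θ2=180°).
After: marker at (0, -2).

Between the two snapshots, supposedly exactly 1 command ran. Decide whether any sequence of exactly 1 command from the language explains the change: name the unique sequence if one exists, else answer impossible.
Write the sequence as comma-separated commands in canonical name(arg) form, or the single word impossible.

rotate(0, 180)

initial: joint angles (θ0=90°, θ1=180°, θ2=180°)
step 1 (rotate(0, 180)): joint angles (θ0=270°, θ1=180°, θ2=180°)
no rival 1-sequence matches.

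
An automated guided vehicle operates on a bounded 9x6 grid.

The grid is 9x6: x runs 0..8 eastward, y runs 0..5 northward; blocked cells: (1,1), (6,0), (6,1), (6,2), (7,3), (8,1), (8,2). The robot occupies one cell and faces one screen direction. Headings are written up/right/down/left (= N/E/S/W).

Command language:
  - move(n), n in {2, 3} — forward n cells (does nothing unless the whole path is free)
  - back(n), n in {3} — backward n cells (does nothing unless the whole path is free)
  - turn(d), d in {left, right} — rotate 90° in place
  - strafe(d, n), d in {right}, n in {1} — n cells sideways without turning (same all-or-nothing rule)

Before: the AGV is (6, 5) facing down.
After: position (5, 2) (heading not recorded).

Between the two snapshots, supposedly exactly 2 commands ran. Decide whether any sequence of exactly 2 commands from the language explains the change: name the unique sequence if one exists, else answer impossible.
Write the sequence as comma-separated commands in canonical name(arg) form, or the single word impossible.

strafe(right, 1), move(3)

key: order matters: swapping strafe(right, 1) and move(3) lands elsewhere
from: (6, 5) facing down
t=1 strafe(right, 1) ⇒ (5, 5) facing down
t=2 move(3) ⇒ (5, 2) facing down
all 36 alternatives checked — unique.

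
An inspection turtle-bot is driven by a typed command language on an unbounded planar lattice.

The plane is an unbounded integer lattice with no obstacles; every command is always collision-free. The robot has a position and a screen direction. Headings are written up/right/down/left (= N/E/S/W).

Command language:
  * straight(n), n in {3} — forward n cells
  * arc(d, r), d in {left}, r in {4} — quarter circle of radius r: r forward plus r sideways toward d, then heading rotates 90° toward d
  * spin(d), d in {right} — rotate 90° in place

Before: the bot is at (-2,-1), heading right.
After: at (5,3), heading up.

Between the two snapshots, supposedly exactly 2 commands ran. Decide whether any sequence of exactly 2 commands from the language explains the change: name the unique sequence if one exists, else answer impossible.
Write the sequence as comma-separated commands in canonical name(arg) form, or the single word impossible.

straight(3), arc(left, 4)

key: order matters: swapping straight(3) and arc(left, 4) lands elsewhere
t0: at (-2,-1), heading right
step 1 (straight(3)): at (1,-1), heading right
step 2 (arc(left, 4)): at (5,3), heading up
no rival 2-sequence matches.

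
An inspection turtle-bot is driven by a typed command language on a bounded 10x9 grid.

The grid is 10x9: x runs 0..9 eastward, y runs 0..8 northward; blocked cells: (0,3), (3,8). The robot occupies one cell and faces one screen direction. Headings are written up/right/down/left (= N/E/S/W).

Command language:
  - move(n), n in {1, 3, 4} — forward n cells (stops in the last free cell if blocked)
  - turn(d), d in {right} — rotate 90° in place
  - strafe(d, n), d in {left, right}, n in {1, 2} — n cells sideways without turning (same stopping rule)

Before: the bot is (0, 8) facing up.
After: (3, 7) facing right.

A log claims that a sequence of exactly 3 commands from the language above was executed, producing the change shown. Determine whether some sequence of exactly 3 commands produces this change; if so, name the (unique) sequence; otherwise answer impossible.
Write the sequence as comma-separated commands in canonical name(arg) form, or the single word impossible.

key: position moved to (3,7) AND the heading swung to E — translation plus rotation needed
from: (0, 8) facing up
[1] after turn(right): (0, 8) facing right
[2] after strafe(right, 1): (0, 7) facing right
[3] after move(3): (3, 7) facing right
no rival 3-sequence matches.

turn(right), strafe(right, 1), move(3)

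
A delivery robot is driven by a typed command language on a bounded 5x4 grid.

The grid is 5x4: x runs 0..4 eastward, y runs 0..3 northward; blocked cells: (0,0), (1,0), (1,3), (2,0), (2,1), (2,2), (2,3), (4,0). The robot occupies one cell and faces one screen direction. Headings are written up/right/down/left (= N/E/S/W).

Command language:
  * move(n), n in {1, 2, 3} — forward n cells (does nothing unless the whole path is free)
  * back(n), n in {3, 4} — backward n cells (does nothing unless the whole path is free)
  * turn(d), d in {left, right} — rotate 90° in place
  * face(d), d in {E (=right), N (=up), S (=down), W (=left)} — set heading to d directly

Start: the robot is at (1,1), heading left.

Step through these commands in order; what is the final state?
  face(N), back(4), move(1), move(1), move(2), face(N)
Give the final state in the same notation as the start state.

at (1,2), heading up

initial: at (1,1), heading left
t=1 face(N) ⇒ at (1,1), heading up
t=2 back(4) ⇒ at (1,1), heading up
t=3 move(1) ⇒ at (1,2), heading up
t=4 move(1) ⇒ at (1,2), heading up
t=5 move(2) ⇒ at (1,2), heading up
t=6 face(N) ⇒ at (1,2), heading up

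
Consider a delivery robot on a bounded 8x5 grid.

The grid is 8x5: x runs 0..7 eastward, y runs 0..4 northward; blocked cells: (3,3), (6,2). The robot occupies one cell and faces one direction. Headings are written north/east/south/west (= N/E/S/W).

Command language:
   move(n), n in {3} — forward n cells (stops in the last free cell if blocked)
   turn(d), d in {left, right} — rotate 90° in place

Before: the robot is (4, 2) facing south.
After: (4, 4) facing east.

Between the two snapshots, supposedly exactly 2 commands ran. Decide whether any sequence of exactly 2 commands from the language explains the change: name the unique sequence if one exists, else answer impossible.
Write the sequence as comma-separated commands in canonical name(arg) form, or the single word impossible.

impossible

every 2-command combo misses the target.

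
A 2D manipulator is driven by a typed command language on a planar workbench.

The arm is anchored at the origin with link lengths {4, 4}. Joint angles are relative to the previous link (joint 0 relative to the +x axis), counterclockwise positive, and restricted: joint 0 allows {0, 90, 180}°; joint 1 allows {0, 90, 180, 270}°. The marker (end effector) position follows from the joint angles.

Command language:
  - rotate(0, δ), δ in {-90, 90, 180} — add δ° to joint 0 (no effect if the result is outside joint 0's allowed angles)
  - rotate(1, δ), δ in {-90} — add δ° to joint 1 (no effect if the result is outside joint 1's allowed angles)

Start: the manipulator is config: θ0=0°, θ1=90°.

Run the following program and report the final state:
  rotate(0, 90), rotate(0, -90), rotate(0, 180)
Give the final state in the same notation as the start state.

begin: config: θ0=0°, θ1=90°
t=1 rotate(0, 90) ⇒ config: θ0=90°, θ1=90°
t=2 rotate(0, -90) ⇒ config: θ0=0°, θ1=90°
t=3 rotate(0, 180) ⇒ config: θ0=180°, θ1=90°

config: θ0=180°, θ1=90°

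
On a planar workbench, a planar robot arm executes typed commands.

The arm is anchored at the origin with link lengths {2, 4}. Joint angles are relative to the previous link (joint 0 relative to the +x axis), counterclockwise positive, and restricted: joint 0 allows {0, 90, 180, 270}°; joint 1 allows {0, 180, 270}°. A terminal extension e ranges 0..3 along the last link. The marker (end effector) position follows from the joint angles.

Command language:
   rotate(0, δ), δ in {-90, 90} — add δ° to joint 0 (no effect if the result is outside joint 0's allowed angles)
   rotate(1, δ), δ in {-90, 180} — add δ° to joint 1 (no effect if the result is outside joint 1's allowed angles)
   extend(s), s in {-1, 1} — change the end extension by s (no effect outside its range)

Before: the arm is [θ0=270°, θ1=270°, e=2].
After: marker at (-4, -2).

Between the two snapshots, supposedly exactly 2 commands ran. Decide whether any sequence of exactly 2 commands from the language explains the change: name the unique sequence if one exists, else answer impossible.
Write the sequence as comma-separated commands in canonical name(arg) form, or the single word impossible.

start: [θ0=270°, θ1=270°, e=2]
step 1 (extend(-1)): [θ0=270°, θ1=270°, e=1]
step 2 (extend(-1)): [θ0=270°, θ1=270°, e=0]
no other 2-command option fits: unique.

extend(-1), extend(-1)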